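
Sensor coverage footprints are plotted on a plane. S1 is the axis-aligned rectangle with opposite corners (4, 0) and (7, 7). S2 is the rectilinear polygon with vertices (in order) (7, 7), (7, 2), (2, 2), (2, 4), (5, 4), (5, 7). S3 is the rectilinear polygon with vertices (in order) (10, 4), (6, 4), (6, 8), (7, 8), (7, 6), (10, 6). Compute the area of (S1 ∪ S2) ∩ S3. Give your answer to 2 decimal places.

The region (S1 ∪ S2) ∩ S3 is the polygon with vertices (7,7), (7,6), (7,4), (6,4), (6,7).
By the shoelace formula its area is 3.00.

3.00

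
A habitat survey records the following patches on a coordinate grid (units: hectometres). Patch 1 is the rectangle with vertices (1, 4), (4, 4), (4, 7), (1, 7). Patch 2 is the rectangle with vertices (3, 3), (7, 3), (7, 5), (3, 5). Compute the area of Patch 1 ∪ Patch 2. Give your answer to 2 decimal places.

By inclusion–exclusion:
Individual areas: |Patch 1| = 9, |Patch 2| = 8.
|Patch 1∩Patch 2|: x∈[3,4], y∈[4,5] → 1·1 = 1.
|Patch 1 ∪ Patch 2| = 17 − 1 = 16.00.

16.00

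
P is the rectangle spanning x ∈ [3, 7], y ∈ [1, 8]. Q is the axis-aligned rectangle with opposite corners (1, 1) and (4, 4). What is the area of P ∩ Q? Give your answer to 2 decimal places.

|P∩Q|: x∈[3,4], y∈[1,4] → 1·3 = 3.

3.00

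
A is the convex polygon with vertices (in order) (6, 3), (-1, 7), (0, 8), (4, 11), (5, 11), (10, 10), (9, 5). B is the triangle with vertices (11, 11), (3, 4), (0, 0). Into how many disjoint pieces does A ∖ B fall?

A ∖ B splits into 2 disjoint pieces (area 15.3636, area 35.9648).

2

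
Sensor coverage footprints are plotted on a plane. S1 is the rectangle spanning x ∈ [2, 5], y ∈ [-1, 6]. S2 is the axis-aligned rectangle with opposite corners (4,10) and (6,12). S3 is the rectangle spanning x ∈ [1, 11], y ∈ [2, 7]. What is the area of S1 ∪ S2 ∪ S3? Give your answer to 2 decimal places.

By inclusion–exclusion:
Individual areas: |S1| = 21, |S2| = 4, |S3| = 50.
|S1∩S2| = 0 (no overlap).
|S1∩S3|: x∈[2,5], y∈[2,6] → 3·4 = 12.
|S2∩S3| = 0 (no overlap).
|S1∩S2∩S3| = 0.
|S1 ∪ S2 ∪ S3| = 75 − 12 + 0 = 63.00.

63.00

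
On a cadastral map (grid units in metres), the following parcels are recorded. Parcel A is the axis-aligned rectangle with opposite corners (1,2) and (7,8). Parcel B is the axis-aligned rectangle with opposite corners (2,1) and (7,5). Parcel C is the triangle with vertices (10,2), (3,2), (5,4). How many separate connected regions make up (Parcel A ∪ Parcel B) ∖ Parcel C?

1

(Parcel A ∪ Parcel B) ∖ Parcel C is a single connected region.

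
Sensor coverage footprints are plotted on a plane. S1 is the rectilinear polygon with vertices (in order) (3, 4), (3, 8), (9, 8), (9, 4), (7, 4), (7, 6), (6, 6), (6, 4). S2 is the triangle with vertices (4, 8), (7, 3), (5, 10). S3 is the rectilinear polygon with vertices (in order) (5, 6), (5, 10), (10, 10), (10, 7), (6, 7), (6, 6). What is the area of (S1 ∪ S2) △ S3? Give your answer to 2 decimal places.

29.31

|S1 ∪ S2| = 24.4524.
|(S1 ∪ S2) ∩ S3| = 5.5714.
|(S1 ∪ S2) △ S3| = 24.4524 + 16 − 11.1429 = 29.31.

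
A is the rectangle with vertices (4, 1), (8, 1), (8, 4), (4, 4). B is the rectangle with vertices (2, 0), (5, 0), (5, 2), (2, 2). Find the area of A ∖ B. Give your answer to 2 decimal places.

11.00

|A∩B|: x∈[4,5], y∈[1,2] → 1·1 = 1.
|A| = 12.
|A ∖ B| = |A| − |A∩B| = 12 − 1 = 11.00.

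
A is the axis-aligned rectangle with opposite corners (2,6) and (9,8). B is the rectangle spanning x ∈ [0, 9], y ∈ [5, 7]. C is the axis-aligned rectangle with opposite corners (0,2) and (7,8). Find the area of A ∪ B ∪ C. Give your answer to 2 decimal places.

By inclusion–exclusion:
Individual areas: |A| = 14, |B| = 18, |C| = 42.
|A∩B|: x∈[2,9], y∈[6,7] → 7·1 = 7.
|A∩C|: x∈[2,7], y∈[6,8] → 5·2 = 10.
|B∩C|: x∈[0,7], y∈[5,7] → 7·2 = 14.
|A∩B∩C| = 5.
|A ∪ B ∪ C| = 74 − 31 + 5 = 48.00.

48.00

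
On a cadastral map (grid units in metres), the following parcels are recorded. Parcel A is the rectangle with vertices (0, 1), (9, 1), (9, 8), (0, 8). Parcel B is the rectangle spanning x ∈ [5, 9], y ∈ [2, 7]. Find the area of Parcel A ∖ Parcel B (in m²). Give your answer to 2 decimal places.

43.00

|Parcel A∩Parcel B|: x∈[5,9], y∈[2,7] → 4·5 = 20.
|Parcel A| = 63.
|Parcel A ∖ Parcel B| = |Parcel A| − |Parcel A∩Parcel B| = 63 − 20 = 43.00.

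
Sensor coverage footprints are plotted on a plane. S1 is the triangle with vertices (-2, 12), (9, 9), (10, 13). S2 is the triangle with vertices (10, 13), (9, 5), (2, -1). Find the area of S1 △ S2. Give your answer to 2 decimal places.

43.75

|S1| = 23.5, |S2| = 25, |S1∩S2| = 2.3764.
|S1 △ S2| = |S1| + |S2| − 2·|S1∩S2| = 23.5 + 25 − 4.7528 = 43.75.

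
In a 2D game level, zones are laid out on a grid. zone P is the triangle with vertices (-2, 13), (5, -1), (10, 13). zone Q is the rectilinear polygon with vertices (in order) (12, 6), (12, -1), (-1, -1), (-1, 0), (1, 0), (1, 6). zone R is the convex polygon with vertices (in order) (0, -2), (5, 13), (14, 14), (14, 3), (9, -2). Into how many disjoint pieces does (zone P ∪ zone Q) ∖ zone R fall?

3

(zone P ∪ zone Q) ∖ zone R splits into 3 disjoint pieces (area 32.75, area 2, area 1.5).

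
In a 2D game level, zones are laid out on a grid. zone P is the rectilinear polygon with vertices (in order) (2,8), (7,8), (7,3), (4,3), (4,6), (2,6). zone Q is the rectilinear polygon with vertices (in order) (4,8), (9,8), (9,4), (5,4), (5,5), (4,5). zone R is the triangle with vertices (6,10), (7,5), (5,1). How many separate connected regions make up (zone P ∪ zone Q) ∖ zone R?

2

(zone P ∪ zone Q) ∖ zone R splits into 2 disjoint pieces (area 11.5, area 9.9).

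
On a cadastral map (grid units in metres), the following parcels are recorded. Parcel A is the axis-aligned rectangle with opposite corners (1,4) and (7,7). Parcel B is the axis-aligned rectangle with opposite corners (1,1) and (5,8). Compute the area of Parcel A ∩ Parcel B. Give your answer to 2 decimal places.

12.00

|Parcel A∩Parcel B|: x∈[1,5], y∈[4,7] → 4·3 = 12.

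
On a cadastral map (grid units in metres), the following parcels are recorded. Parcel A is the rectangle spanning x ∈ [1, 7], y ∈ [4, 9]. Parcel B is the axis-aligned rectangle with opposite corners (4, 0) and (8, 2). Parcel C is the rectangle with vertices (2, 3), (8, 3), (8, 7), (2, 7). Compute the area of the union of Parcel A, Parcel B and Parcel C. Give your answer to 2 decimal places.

47.00

By inclusion–exclusion:
Individual areas: |Parcel A| = 30, |Parcel B| = 8, |Parcel C| = 24.
|Parcel A∩Parcel B| = 0 (no overlap).
|Parcel A∩Parcel C|: x∈[2,7], y∈[4,7] → 5·3 = 15.
|Parcel B∩Parcel C| = 0 (no overlap).
|Parcel A∩Parcel B∩Parcel C| = 0.
|Parcel A ∪ Parcel B ∪ Parcel C| = 62 − 15 + 0 = 47.00.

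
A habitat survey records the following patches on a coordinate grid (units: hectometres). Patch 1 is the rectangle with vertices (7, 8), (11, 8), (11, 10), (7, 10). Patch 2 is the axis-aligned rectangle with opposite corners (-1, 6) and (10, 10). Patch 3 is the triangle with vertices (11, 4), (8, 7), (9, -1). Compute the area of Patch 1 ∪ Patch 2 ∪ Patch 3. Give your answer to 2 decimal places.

By inclusion–exclusion:
Individual areas: |Patch 1| = 8, |Patch 2| = 44, |Patch 3| = 10.5.
|Patch 1∩Patch 2|: x∈[7,10], y∈[8,10] → 3·2 = 6.
|Patch 1∩Patch 3| = 0.
|Patch 2∩Patch 3| = 0.4375.
|Patch 1∩Patch 2∩Patch 3| = 0.
|Patch 1 ∪ Patch 2 ∪ Patch 3| = 62.5 − 6.4375 + 0 = 56.06.

56.06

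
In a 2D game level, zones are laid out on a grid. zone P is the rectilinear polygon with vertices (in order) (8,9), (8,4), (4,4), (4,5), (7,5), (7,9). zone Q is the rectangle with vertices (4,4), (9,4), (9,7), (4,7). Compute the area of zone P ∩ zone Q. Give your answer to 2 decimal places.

The intersection is the polygon with vertices (8,4), (4,4), (4,5), (7,5), (7,7), (8,7).
By the shoelace formula its area is 6.00.

6.00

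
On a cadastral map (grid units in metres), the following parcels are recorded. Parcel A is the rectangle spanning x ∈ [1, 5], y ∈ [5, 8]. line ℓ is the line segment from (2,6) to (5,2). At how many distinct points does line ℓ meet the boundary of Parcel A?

1

The segment meets the boundary at (2.75,5).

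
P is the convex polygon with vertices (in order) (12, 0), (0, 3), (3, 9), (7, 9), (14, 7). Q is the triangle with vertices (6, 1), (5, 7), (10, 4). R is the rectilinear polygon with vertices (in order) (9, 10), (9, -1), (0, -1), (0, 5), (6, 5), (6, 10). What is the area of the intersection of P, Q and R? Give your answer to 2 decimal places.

The intersection is the polygon with vertices (5.333,5), (6,5), (6,6.4), (9,4.6), (9,3.25), (6.5,1.375), (5.913,1.522).
By the shoelace formula its area is 11.31.

11.31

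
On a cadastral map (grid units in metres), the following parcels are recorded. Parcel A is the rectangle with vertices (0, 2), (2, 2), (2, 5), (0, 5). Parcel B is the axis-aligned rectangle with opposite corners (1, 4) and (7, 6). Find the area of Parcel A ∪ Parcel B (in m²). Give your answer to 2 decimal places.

17.00

By inclusion–exclusion:
Individual areas: |Parcel A| = 6, |Parcel B| = 12.
|Parcel A∩Parcel B|: x∈[1,2], y∈[4,5] → 1·1 = 1.
|Parcel A ∪ Parcel B| = 18 − 1 = 17.00.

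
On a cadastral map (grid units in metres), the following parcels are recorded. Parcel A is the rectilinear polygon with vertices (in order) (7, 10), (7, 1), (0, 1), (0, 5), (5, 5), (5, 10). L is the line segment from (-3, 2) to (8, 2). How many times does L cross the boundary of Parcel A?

The segment meets the boundary at (7,2), (0,2).

2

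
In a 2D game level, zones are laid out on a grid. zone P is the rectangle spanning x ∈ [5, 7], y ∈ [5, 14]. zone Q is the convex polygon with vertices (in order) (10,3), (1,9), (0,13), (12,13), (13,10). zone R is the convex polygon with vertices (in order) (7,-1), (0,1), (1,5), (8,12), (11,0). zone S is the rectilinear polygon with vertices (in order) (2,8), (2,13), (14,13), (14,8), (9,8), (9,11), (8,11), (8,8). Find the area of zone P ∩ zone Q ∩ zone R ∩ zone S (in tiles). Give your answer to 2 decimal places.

The intersection is the polygon with vertices (5,9), (7,11), (7,8), (5,8).
By the shoelace formula its area is 4.00.

4.00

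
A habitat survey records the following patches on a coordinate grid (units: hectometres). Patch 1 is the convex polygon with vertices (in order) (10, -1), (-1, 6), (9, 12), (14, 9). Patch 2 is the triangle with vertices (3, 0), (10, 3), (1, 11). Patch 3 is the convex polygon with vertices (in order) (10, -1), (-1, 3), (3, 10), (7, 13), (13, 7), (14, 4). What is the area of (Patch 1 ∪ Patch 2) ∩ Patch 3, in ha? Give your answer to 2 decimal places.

94.25

|Patch 1 ∪ Patch 2| = 109.4956.
|(Patch 1 ∪ Patch 2) ∩ Patch 3| = 94.25.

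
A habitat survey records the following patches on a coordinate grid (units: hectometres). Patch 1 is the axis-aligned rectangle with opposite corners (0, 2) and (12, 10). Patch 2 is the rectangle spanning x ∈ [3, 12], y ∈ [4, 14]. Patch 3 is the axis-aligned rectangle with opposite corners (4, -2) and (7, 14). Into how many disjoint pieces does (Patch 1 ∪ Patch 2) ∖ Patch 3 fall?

(Patch 1 ∪ Patch 2) ∖ Patch 3 splits into 2 disjoint pieces (area 60, area 36).

2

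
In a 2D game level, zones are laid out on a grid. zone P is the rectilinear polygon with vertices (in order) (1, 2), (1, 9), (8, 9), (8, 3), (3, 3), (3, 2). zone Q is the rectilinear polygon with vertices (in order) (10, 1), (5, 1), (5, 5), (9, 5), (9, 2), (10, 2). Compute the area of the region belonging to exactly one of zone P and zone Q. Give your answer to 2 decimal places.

|zone P| = 44, |zone Q| = 17, |zone P∩zone Q| = 6.
|zone P △ zone Q| = |zone P| + |zone Q| − 2·|zone P∩zone Q| = 44 + 17 − 12 = 49.00.

49.00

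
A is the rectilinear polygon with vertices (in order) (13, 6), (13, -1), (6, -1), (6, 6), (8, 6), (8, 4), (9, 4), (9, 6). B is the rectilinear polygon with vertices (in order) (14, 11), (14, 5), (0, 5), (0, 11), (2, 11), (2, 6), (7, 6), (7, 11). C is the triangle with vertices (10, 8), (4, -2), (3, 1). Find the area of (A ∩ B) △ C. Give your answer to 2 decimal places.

19.00

|A ∩ B| = 6.
|(A ∩ B) ∩ C| = 0.5.
|(A ∩ B) △ C| = 6 + 14 − 1 = 19.00.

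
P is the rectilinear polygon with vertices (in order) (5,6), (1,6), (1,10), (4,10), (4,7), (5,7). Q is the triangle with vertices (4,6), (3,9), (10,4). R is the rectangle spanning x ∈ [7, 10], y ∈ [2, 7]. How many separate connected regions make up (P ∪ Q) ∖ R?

(P ∪ Q) ∖ R is a single connected region.

1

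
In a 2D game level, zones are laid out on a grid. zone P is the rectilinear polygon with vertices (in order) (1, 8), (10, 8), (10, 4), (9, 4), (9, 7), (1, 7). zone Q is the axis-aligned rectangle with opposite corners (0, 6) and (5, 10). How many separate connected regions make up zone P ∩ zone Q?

1

zone P ∩ zone Q is a single connected region.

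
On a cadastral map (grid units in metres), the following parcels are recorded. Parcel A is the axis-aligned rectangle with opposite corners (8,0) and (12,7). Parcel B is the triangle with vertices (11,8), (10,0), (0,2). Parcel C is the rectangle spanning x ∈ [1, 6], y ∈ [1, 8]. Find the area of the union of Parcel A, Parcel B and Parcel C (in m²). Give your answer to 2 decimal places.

By inclusion–exclusion:
Individual areas: |Parcel A| = 28, |Parcel B| = 41, |Parcel C| = 35.
|Parcel A∩Parcel B| = 16.2913.
|Parcel A∩Parcel C| = 0 (no overlap).
|Parcel B∩Parcel C| = 12.9455.
|Parcel A∩Parcel B∩Parcel C| = 0.
|Parcel A ∪ Parcel B ∪ Parcel C| = 104 − 29.2367 + 0 = 74.76.

74.76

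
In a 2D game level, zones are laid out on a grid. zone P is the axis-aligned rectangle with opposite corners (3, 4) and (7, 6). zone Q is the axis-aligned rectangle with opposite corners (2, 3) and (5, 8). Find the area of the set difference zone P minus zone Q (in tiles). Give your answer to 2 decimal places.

4.00

|zone P∩zone Q|: x∈[3,5], y∈[4,6] → 2·2 = 4.
|zone P| = 8.
|zone P ∖ zone Q| = |zone P| − |zone P∩zone Q| = 8 − 4 = 4.00.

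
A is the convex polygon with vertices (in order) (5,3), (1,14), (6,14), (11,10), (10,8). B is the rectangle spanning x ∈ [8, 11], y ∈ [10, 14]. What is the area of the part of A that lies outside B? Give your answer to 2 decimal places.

55.90

|A| = 59.5, |A∩B| = 3.6.
|A ∖ B| = |A| − |A∩B| = 59.5 − 3.6 = 55.90.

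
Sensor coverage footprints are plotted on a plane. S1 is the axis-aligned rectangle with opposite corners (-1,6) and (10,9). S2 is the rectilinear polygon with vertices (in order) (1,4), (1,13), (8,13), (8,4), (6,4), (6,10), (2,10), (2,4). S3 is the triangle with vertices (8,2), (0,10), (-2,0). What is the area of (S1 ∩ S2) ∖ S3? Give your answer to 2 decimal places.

6.50

|S1 ∩ S2| = 9.
|(S1 ∩ S2) ∩ S3| = 2.5.
|(S1 ∩ S2) ∖ S3| = 9 − 2.5 = 6.50.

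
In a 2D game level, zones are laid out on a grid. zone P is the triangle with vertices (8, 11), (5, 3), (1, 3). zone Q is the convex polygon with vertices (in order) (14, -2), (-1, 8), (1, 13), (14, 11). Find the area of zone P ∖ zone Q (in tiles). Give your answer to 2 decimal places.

|zone P| = 16, |zone P∩zone Q| = 10.2316.
|zone P ∖ zone Q| = |zone P| − |zone P∩zone Q| = 16 − 10.2316 = 5.77.

5.77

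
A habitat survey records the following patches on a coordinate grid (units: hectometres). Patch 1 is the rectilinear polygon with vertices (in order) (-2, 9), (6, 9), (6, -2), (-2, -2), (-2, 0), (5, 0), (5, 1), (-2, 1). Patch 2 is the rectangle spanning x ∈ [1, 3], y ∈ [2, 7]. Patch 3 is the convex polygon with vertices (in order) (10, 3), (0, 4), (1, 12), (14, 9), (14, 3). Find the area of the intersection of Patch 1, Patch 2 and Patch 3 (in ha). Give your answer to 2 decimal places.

The intersection is the polygon with vertices (1,7), (3,7), (3,3.7), (1,3.9).
By the shoelace formula its area is 6.40.

6.40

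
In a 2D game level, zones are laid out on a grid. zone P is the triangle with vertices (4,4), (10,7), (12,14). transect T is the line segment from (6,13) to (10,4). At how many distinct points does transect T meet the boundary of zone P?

The segment meets the boundary at (8.909,6.455), (7.857,8.821).

2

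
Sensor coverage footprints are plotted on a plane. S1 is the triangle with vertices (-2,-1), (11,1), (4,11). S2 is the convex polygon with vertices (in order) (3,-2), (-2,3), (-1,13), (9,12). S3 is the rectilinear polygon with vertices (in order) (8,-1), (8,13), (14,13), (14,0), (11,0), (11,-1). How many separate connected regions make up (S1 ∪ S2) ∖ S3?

1

(S1 ∪ S2) ∖ S3 is a single connected region.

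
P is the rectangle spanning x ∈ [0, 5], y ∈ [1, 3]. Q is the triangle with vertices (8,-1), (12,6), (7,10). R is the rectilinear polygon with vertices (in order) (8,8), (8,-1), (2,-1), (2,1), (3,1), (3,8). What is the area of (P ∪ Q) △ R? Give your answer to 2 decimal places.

|P ∪ Q| = 35.5.
|(P ∪ Q) ∩ R| = 7.6818.
|(P ∪ Q) △ R| = 35.5 + 47 − 15.3636 = 67.14.

67.14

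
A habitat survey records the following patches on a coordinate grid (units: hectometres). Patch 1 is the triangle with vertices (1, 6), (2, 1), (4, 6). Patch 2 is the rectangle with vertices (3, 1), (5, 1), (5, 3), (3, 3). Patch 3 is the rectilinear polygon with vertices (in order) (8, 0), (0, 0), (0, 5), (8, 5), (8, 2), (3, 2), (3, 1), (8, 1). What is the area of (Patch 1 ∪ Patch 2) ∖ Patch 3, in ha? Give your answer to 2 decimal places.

|Patch 1 ∪ Patch 2| = 11.5.
|(Patch 1 ∪ Patch 2) ∩ Patch 3| = 6.8.
|(Patch 1 ∪ Patch 2) ∖ Patch 3| = 11.5 − 6.8 = 4.70.

4.70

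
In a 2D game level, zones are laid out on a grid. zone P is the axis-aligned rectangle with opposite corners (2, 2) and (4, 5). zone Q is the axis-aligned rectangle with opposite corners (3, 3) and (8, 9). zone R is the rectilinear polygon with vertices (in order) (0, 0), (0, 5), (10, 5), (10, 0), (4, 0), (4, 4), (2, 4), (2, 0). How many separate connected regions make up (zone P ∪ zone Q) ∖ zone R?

2

(zone P ∪ zone Q) ∖ zone R splits into 2 disjoint pieces (area 4, area 20).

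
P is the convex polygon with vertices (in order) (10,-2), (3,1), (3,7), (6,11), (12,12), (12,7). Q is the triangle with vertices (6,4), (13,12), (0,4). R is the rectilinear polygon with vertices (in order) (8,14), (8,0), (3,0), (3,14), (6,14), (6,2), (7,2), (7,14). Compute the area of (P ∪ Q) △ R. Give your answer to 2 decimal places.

|P ∪ Q| = 97.533.
|(P ∪ Q) ∩ R| = 39.0833.
|(P ∪ Q) △ R| = 97.533 + 58 − 78.1667 = 77.37.

77.37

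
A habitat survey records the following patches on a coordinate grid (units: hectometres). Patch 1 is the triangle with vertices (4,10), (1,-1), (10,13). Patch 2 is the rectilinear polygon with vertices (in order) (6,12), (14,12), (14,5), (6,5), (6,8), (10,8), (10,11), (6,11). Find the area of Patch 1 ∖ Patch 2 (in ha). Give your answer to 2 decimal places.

|Patch 1| = 28.5, |Patch 1∩Patch 2| = 2.5159.
|Patch 1 ∖ Patch 2| = |Patch 1| − |Patch 1∩Patch 2| = 28.5 − 2.5159 = 25.98.

25.98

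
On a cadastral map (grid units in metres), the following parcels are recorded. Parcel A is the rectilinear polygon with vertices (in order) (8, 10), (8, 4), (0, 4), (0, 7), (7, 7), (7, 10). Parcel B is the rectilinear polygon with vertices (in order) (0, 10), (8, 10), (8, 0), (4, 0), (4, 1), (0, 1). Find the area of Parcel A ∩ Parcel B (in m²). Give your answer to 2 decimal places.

The intersection is the polygon with vertices (8,4), (0,4), (0,7), (7,7), (7,10), (8,10).
By the shoelace formula its area is 27.00.

27.00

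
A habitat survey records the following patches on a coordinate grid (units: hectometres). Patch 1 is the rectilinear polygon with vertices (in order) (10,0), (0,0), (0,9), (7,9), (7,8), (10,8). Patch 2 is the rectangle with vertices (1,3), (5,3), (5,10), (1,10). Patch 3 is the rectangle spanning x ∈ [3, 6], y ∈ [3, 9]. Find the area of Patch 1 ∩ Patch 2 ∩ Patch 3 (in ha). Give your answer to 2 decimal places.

12.00

The intersection is the polygon with vertices (5,3), (3,3), (3,9), (5,9).
By the shoelace formula its area is 12.00.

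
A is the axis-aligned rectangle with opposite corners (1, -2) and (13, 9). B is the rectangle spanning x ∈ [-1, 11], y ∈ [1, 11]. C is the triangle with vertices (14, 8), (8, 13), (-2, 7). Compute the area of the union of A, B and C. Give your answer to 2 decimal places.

179.80

By inclusion–exclusion:
Individual areas: |A| = 132, |B| = 120, |C| = 43.
|A∩B|: x∈[1,11], y∈[1,9] → 10·8 = 80.
|A∩C| = 17.2.
|B∩C| = 32.9667.
|A∩B∩C| = 14.9667.
|A ∪ B ∪ C| = 295 − 130.1667 + 14.9667 = 179.80.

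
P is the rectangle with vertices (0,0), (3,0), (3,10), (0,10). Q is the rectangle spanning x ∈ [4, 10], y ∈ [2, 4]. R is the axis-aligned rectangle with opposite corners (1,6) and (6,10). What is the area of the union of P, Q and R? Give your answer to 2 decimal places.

54.00

By inclusion–exclusion:
Individual areas: |P| = 30, |Q| = 12, |R| = 20.
|P∩Q| = 0 (no overlap).
|P∩R|: x∈[1,3], y∈[6,10] → 2·4 = 8.
|Q∩R| = 0 (no overlap).
|P∩Q∩R| = 0.
|P ∪ Q ∪ R| = 62 − 8 + 0 = 54.00.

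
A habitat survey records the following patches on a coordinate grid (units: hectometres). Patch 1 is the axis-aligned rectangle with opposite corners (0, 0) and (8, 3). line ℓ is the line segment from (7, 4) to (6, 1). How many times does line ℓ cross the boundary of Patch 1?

1

The segment meets the boundary at (6.667,3).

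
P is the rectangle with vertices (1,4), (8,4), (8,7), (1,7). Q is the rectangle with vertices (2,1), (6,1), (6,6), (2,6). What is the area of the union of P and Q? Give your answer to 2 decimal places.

By inclusion–exclusion:
Individual areas: |P| = 21, |Q| = 20.
|P∩Q|: x∈[2,6], y∈[4,6] → 4·2 = 8.
|P ∪ Q| = 41 − 8 = 33.00.

33.00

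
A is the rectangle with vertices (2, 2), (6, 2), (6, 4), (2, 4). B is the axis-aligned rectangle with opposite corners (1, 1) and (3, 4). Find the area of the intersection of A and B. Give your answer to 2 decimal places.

|A∩B|: x∈[2,3], y∈[2,4] → 1·2 = 2.

2.00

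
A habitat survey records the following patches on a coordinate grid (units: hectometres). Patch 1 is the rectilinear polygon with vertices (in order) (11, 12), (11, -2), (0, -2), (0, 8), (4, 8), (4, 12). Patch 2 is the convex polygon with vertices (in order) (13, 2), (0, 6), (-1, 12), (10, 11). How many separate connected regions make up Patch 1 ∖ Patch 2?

Patch 1 ∖ Patch 2 splits into 2 disjoint pieces (area 6.8636, area 69.3846).

2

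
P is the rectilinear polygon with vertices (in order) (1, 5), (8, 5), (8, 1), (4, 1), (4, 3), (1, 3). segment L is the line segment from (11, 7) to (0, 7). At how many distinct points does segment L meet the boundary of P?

The segment lies entirely outside P and never meets its boundary.

0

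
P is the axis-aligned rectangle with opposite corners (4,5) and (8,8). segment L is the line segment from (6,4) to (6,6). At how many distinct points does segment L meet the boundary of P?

1

The segment meets the boundary at (6,5).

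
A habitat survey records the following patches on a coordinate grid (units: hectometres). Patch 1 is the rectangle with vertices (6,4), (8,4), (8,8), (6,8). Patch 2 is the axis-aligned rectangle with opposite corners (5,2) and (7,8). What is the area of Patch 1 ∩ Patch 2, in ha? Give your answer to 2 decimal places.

|Patch 1∩Patch 2|: x∈[6,7], y∈[4,8] → 1·4 = 4.

4.00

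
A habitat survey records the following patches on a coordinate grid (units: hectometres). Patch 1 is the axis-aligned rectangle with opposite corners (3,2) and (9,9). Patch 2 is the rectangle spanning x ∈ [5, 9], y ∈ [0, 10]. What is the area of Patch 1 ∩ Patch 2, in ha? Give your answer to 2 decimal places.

28.00

|Patch 1∩Patch 2|: x∈[5,9], y∈[2,9] → 4·7 = 28.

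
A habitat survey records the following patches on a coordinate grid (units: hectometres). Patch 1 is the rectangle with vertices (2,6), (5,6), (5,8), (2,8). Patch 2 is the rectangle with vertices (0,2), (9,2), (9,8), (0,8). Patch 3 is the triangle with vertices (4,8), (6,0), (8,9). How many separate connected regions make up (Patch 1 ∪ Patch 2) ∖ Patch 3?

(Patch 1 ∪ Patch 2) ∖ Patch 3 splits into 2 disjoint pieces (area 11.3333, area 28.5).

2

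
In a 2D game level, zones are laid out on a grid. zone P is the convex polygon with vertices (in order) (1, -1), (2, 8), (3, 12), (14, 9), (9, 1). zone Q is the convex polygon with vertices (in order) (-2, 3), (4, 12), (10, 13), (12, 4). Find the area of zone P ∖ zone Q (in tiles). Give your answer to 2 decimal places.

|zone P| = 104, |zone P∩zone Q| = 66.2543.
|zone P ∖ zone Q| = |zone P| − |zone P∩zone Q| = 104 − 66.2543 = 37.75.

37.75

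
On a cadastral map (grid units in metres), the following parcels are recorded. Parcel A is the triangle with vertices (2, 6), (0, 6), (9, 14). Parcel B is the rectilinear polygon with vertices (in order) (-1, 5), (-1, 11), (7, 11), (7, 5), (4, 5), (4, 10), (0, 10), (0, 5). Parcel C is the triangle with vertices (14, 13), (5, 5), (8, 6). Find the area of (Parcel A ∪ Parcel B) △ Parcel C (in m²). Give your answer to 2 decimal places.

|Parcel A ∪ Parcel B| = 33.9504.
|(Parcel A ∪ Parcel B) ∩ Parcel C| = 1.1111.
|(Parcel A ∪ Parcel B) △ Parcel C| = 33.9504 + 7.5 − 2.2222 = 39.23.

39.23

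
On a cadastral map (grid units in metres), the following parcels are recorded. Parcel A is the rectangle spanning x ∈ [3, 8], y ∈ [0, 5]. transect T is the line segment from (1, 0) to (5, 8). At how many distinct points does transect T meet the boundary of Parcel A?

2

The segment meets the boundary at (3.5,5), (3,4).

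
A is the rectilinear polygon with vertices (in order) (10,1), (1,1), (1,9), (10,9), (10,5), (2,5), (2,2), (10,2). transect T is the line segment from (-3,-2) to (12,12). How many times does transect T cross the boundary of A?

The segment meets the boundary at (8.786,9), (2,2.667), (4.5,5), (1,1.733).

4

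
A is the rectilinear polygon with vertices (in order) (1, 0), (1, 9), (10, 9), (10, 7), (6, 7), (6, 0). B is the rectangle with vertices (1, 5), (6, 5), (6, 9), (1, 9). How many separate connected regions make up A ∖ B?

2

A ∖ B splits into 2 disjoint pieces (area 25, area 8).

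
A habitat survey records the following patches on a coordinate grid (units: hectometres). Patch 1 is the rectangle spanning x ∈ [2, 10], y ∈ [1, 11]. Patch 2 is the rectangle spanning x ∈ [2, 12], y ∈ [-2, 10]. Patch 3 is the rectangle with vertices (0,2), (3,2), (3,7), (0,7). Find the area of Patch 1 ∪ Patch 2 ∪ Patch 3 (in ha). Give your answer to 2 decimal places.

138.00

By inclusion–exclusion:
Individual areas: |Patch 1| = 80, |Patch 2| = 120, |Patch 3| = 15.
|Patch 1∩Patch 2|: x∈[2,10], y∈[1,10] → 8·9 = 72.
|Patch 1∩Patch 3|: x∈[2,3], y∈[2,7] → 1·5 = 5.
|Patch 2∩Patch 3|: x∈[2,3], y∈[2,7] → 1·5 = 5.
|Patch 1∩Patch 2∩Patch 3| = 5.
|Patch 1 ∪ Patch 2 ∪ Patch 3| = 215 − 82 + 5 = 138.00.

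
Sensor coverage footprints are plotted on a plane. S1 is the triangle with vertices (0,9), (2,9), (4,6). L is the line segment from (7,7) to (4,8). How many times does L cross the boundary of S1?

The segment lies entirely outside S1 and never meets its boundary.

0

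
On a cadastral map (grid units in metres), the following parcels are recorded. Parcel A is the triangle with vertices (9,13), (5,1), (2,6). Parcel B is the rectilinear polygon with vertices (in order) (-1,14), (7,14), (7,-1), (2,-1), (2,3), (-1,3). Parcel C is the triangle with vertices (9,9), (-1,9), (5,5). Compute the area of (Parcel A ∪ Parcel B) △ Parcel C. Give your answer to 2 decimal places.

94.67

|Parcel A ∪ Parcel B| = 112.
|(Parcel A ∪ Parcel B) ∩ Parcel C| = 18.6667.
|(Parcel A ∪ Parcel B) △ Parcel C| = 112 + 20 − 37.3333 = 94.67.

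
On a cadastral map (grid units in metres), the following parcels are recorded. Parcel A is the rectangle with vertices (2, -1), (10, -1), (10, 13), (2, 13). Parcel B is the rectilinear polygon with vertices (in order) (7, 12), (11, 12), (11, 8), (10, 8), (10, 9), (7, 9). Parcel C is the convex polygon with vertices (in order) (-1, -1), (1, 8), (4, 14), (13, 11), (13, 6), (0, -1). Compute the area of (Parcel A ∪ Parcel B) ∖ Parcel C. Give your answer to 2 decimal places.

|Parcel A ∪ Parcel B| = 116.
|(Parcel A ∪ Parcel B) ∩ Parcel C| = 86.2372.
|(Parcel A ∪ Parcel B) ∖ Parcel C| = 116 − 86.2372 = 29.76.

29.76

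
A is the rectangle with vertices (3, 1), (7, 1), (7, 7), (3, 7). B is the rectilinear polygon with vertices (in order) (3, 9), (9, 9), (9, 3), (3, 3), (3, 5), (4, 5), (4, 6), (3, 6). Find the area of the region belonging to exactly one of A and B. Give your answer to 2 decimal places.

29.00

|A| = 24, |B| = 35, |A∩B| = 15.
|A △ B| = |A| + |B| − 2·|A∩B| = 24 + 35 − 30 = 29.00.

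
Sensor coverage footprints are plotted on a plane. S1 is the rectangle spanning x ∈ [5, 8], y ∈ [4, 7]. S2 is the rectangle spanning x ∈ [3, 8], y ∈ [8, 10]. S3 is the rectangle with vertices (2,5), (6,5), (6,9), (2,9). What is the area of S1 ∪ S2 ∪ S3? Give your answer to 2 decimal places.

By inclusion–exclusion:
Individual areas: |S1| = 9, |S2| = 10, |S3| = 16.
|S1∩S2| = 0 (no overlap).
|S1∩S3|: x∈[5,6], y∈[5,7] → 1·2 = 2.
|S2∩S3|: x∈[3,6], y∈[8,9] → 3·1 = 3.
|S1∩S2∩S3| = 0.
|S1 ∪ S2 ∪ S3| = 35 − 5 + 0 = 30.00.

30.00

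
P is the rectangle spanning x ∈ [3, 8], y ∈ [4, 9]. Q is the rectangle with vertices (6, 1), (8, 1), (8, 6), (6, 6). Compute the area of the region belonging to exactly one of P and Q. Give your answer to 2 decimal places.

27.00

|P∩Q|: x∈[6,8], y∈[4,6] → 2·2 = 4.
|P △ Q| = |P| + |Q| − 2·|P∩Q| = 25 + 10 − 8 = 27.00.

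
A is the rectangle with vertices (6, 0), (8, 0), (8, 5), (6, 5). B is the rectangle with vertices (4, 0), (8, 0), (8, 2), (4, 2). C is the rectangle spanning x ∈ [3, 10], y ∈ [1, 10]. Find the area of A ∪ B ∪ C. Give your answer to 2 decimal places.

67.00

By inclusion–exclusion:
Individual areas: |A| = 10, |B| = 8, |C| = 63.
|A∩B|: x∈[6,8], y∈[0,2] → 2·2 = 4.
|A∩C|: x∈[6,8], y∈[1,5] → 2·4 = 8.
|B∩C|: x∈[4,8], y∈[1,2] → 4·1 = 4.
|A∩B∩C| = 2.
|A ∪ B ∪ C| = 81 − 16 + 2 = 67.00.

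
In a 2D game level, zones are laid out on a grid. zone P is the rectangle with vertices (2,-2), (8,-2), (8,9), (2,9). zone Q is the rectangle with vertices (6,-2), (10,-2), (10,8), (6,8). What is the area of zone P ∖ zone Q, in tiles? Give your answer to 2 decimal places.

46.00

|zone P∩zone Q|: x∈[6,8], y∈[-2,8] → 2·10 = 20.
|zone P| = 66.
|zone P ∖ zone Q| = |zone P| − |zone P∩zone Q| = 66 − 20 = 46.00.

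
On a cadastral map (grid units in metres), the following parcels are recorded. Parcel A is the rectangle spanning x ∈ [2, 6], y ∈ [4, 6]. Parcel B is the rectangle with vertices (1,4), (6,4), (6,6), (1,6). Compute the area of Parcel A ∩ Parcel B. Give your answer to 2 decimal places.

|Parcel A∩Parcel B|: x∈[2,6], y∈[4,6] → 4·2 = 8.

8.00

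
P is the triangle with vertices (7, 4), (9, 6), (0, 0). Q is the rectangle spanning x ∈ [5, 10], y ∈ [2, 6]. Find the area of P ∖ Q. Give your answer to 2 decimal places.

|P| = 3, |P∩Q| = 1.8095.
|P ∖ Q| = |P| − |P∩Q| = 3 − 1.8095 = 1.19.

1.19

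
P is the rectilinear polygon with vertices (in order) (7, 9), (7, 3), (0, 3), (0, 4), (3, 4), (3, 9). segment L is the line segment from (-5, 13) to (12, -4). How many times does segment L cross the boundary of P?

2

The segment meets the boundary at (5,3), (3,5).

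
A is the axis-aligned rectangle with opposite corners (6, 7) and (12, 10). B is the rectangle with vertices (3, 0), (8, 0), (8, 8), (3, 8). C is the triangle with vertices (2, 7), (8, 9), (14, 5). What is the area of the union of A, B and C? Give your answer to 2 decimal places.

62.42

By inclusion–exclusion:
Individual areas: |A| = 18, |B| = 40, |C| = 18.
|A∩B|: x∈[6,8], y∈[7,8] → 2·1 = 2.
|A∩C| = 6.3333.
|B∩C| = 7.25.
|A∩B∩C| = 2.
|A ∪ B ∪ C| = 76 − 15.5833 + 2 = 62.42.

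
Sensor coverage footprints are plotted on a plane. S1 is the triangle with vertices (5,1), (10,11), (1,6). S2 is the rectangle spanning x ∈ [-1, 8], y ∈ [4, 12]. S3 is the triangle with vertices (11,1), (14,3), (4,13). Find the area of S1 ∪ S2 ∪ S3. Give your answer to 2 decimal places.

By inclusion–exclusion:
Individual areas: |S1| = 32.5, |S2| = 72, |S3| = 25.
|S1∩S2| = 23.7611.
|S1∩S3| = 3.4049.
|S2∩S3| = 5.506.
|S1∩S2∩S3| = 2.7383.
|S1 ∪ S2 ∪ S3| = 129.5 − 32.672 + 2.7383 = 99.57.

99.57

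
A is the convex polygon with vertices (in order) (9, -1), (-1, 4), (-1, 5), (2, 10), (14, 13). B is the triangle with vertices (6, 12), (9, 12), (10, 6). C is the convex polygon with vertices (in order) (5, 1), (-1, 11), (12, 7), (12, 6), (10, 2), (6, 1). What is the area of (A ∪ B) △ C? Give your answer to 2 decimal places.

60.93

|A ∪ B| = 117.0943.
|(A ∪ B) ∩ C| = 61.0801.
|(A ∪ B) △ C| = 117.0943 + 66 − 122.1601 = 60.93.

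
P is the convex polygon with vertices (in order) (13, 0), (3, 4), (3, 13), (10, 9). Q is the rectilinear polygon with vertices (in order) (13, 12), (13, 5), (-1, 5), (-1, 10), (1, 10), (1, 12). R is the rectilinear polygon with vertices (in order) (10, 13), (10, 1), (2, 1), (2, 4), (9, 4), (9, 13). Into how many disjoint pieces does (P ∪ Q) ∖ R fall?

2

(P ∪ Q) ∖ R splits into 2 disjoint pieces (area 72.875, area 30.0333).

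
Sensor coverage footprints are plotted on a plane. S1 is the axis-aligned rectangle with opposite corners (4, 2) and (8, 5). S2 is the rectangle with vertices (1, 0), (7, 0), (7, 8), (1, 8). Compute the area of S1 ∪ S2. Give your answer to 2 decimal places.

51.00

By inclusion–exclusion:
Individual areas: |S1| = 12, |S2| = 48.
|S1∩S2|: x∈[4,7], y∈[2,5] → 3·3 = 9.
|S1 ∪ S2| = 60 − 9 = 51.00.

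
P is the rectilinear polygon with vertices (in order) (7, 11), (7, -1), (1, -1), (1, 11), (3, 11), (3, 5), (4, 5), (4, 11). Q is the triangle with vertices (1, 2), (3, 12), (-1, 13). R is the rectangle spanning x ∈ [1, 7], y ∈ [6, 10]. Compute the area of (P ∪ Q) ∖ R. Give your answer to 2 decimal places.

|P ∪ Q| = 78.9.
|(P ∪ Q) ∩ R| = 20.
|(P ∪ Q) ∖ R| = 78.9 − 20 = 58.90.

58.90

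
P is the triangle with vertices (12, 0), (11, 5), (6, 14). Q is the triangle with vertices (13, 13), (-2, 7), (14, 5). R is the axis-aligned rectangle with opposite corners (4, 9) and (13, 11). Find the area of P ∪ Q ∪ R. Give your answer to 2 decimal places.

70.16

By inclusion–exclusion:
Individual areas: |P| = 8, |Q| = 63, |R| = 18.
|P∩Q| = 3.9736.
|P∩R| = 1.0159.
|Q∩R| = 14.8.
|P∩Q∩R| = 0.9469.
|P ∪ Q ∪ R| = 89 − 19.7894 + 0.9469 = 70.16.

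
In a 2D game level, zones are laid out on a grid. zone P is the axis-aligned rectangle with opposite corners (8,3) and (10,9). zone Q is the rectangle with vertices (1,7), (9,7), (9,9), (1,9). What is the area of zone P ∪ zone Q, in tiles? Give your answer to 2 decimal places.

26.00

By inclusion–exclusion:
Individual areas: |zone P| = 12, |zone Q| = 16.
|zone P∩zone Q|: x∈[8,9], y∈[7,9] → 1·2 = 2.
|zone P ∪ zone Q| = 28 − 2 = 26.00.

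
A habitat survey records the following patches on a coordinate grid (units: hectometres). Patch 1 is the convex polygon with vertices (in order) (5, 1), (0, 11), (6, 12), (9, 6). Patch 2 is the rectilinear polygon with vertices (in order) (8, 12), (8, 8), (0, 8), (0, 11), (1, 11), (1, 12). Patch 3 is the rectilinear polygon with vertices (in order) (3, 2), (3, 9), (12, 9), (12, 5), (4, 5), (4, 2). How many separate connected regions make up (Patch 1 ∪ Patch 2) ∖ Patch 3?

(Patch 1 ∪ Patch 2) ∖ Patch 3 splits into 2 disjoint pieces (area 28.3333, area 9.4).

2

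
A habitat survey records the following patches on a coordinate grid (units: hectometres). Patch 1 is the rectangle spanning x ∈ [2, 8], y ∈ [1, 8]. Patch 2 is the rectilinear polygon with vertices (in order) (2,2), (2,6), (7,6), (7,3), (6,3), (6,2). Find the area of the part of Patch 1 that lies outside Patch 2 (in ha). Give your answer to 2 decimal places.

|Patch 1| = 42, |Patch 1∩Patch 2| = 19.
|Patch 1 ∖ Patch 2| = |Patch 1| − |Patch 1∩Patch 2| = 42 − 19 = 23.00.

23.00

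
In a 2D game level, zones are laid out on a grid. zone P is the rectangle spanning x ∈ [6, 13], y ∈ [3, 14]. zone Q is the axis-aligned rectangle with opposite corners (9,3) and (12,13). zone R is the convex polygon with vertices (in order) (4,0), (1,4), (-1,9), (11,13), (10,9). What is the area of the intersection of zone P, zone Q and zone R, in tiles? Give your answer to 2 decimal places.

6.08

The intersection is the polygon with vertices (9,12.333), (11,13), (10,9), (9,7.5).
By the shoelace formula its area is 6.08.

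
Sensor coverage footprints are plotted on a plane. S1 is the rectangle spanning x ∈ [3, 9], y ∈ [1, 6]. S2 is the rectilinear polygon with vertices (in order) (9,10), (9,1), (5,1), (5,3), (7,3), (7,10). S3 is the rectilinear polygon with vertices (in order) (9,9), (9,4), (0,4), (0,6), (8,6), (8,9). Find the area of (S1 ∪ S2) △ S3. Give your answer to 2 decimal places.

29.00

|S1 ∪ S2| = 38.
|(S1 ∪ S2) ∩ S3| = 15.
|(S1 ∪ S2) △ S3| = 38 + 21 − 30 = 29.00.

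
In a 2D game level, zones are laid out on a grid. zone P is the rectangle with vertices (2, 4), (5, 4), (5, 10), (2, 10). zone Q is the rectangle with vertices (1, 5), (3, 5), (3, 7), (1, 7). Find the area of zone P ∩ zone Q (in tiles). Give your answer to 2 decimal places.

|zone P∩zone Q|: x∈[2,3], y∈[5,7] → 1·2 = 2.

2.00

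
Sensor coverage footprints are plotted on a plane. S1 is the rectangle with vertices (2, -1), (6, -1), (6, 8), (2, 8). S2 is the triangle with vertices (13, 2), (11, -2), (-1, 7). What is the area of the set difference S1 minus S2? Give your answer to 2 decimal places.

28.14

|S1| = 36, |S1∩S2| = 7.8571.
|S1 ∖ S2| = |S1| − |S1∩S2| = 36 − 7.8571 = 28.14.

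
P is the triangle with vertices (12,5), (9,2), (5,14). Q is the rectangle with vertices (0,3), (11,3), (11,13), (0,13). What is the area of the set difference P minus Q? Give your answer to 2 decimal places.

2.03

|P| = 24, |P∩Q| = 21.9683.
|P ∖ Q| = |P| − |P∩Q| = 24 − 21.9683 = 2.03.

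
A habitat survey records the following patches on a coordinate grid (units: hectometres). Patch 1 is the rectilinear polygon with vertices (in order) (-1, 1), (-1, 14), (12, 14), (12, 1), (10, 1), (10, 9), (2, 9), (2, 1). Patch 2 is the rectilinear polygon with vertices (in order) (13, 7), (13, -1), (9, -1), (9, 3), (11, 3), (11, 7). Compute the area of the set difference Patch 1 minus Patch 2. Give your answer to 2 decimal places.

97.00

|Patch 1| = 105, |Patch 1∩Patch 2| = 8.
|Patch 1 ∖ Patch 2| = |Patch 1| − |Patch 1∩Patch 2| = 105 − 8 = 97.00.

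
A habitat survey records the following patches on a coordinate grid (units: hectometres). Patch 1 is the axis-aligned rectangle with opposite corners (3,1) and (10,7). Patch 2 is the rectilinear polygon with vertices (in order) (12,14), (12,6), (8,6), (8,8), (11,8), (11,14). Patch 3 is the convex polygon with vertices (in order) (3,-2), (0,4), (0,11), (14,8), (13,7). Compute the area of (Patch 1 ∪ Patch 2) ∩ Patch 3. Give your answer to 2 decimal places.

|Patch 1 ∪ Patch 2| = 54.
|(Patch 1 ∪ Patch 2) ∩ Patch 3| = 42.48.

42.48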